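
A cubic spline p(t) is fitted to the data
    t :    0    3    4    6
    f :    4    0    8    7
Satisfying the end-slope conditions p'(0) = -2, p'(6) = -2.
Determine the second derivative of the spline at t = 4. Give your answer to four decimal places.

Let M_i = p''(x_i). Step sizes h_i = 3, 1, 2; slopes of the chords Δ_i = (y_(i+1) - y_i)/h_i = -4/3, 8, -1/2.
  3·M_0 + 8·M_1 + 1·M_2 = 6(Δ_1 - Δ_0) = 56
  1·M_1 + 6·M_2 + 2·M_3 = 6(Δ_2 - Δ_1) = -51
Clamped end conditions give two more equations: 2h_0·M_0 + h_0·M_1 = 6(Δ_0 - p'(0)) = 4 and h_2·M_2 + 2h_2·M_3 = 6(p'(6) - Δ_2) = -9.
Solving: M_0 = -61/14, M_1 = 211/21, M_2 = -475/42, M_3 = 143/42.

-11.3095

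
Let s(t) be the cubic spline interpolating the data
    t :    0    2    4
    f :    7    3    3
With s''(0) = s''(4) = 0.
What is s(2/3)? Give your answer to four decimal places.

5.3704

Let M_i = s''(x_i). Step sizes h_i = 2, 2; slopes of the chords Δ_i = (y_(i+1) - y_i)/h_i = -2, 0.
  2·M_0 + 8·M_1 + 2·M_2 = 6(Δ_1 - Δ_0) = 12
Natural end conditions: M_0 = M_2 = 0.
Solving: M_0 = 0, M_1 = 3/2, M_2 = 0.
On [0, 2], s(t) = 7 - 5/2·t + 0·t² + 1/8·t³.
With t = 2/3: s(2/3) = 145/27.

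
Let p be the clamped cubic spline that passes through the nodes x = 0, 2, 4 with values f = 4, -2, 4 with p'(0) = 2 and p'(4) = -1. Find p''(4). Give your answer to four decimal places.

Put σ_i = p'' at the i-th knot. Here h = (2, 2) and Δ = (-3, 3), so the interior equations h_(i-1)·σ_(i-1) + 2(h_(i-1)+h_i)·σ_i + h_i·σ_(i+1) = 6(Δ_i − Δ_(i-1)) read
  2·σ_0 + 8·σ_1 + 2·σ_2 = 6(Δ_1 - Δ_0) = 36
Clamped end conditions give two more equations: 2h_0·σ_0 + h_0·σ_1 = 6(Δ_0 - p'(0)) = -30 and h_1·σ_1 + 2h_1·σ_2 = 6(p'(4) - Δ_1) = -24.
Solving: σ_0 = -51/4, σ_1 = 21/2, σ_2 = -45/4.

-11.2500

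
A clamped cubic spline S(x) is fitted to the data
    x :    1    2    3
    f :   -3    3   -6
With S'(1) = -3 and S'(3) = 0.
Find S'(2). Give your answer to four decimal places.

-1.5000

Write M_i for S''(x_i). With h_i = 1, 1 and divided differences Δ_i = 6, -9, the continuity of S' gives the tridiagonal system
  1·M_0 + 4·M_1 + 1·M_2 = 6(Δ_1 - Δ_0) = -90
Clamped end conditions give two more equations: 2h_0·M_0 + h_0·M_1 = 6(Δ_0 - S'(1)) = 54 and h_1·M_1 + 2h_1·M_2 = 6(S'(3) - Δ_1) = 54.
Solving: M_0 = 51, M_1 = -48, M_2 = 51.
On [2, 3], S'(x) = b_1 + 2c_1·(x - 2) + 3d_1·(x - 2)² with b_1 = Δ_1 - h_1(2M_1 + M_2)/6 = -3/2, c_1 = M_1/2 = -24, d_1 = (M_2 - M_1)/(6h_1) = 33/2. So S'(2) = -3/2.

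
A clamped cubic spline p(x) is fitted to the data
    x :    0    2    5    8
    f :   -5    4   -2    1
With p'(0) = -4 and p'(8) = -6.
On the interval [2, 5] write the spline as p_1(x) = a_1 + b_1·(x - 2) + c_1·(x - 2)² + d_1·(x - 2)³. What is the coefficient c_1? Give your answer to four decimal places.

Write M_i for p''(x_i). With h_i = 2, 3, 3 and divided differences Δ_i = 9/2, -2, 1, the continuity of p' gives the tridiagonal system
  2·M_0 + 10·M_1 + 3·M_2 = 6(Δ_1 - Δ_0) = -39
  3·M_1 + 12·M_2 + 3·M_3 = 6(Δ_2 - Δ_1) = 18
Clamped end conditions give two more equations: 2h_0·M_0 + h_0·M_1 = 6(Δ_0 - p'(0)) = 51 and h_2·M_2 + 2h_2·M_3 = 6(p'(8) - Δ_2) = -42.
Solving the tridiagonal system: M_0 = 661/38, M_1 = -353/38, M_2 = 121/19, M_3 = -387/38.
On [2, 5], with p_1(x) = a_1 + b_1·(x - 2) + c_1·(x - 2)² + d_1·(x - 2)³: c_1 = M_1/2 = -353/76, d_1 = (M_2 - M_1)/(6h_1) = 595/684, b_1 = Δ_1 - h_1(2M_1 + M_2)/6 = 78/19.

-4.6447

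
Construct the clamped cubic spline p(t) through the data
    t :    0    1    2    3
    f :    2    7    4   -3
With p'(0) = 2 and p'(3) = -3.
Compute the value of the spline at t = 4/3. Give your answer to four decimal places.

Put M_i = p'' at the i-th knot. Here h = (1, 1, 1) and Δ = (5, -3, -7), so the interior equations h_(i-1)·M_(i-1) + 2(h_(i-1)+h_i)·M_i + h_i·M_(i+1) = 6(Δ_i − Δ_(i-1)) read
  1·M_0 + 4·M_1 + 1·M_2 = 6(Δ_1 - Δ_0) = -48
  1·M_1 + 4·M_2 + 1·M_3 = 6(Δ_2 - Δ_1) = -24
Clamped end conditions give two more equations: 2h_0·M_0 + h_0·M_1 = 6(Δ_0 - p'(0)) = 18 and h_2·M_2 + 2h_2·M_3 = 6(p'(3) - Δ_2) = 24.
Solving the tridiagonal system: M_0 = 244/15, M_1 = -218/15, M_2 = -92/15, M_3 = 226/15.
On [1, 2], p(t) = 7 + 43/15·(t - 1) - 109/15·(t - 1)² + 7/5·(t - 1)³.
With (t - 1) = 1/3: p(4/3) = 36/5.

7.2000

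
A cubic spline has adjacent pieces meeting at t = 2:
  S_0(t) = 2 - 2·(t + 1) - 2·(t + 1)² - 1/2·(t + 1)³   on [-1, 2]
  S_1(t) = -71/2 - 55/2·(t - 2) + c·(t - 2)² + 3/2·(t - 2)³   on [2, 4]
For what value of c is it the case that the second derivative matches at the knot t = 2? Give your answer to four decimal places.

S_0''(t) = -4 - 3·(t + 1), so S_0''(2) = -13. On the right, S_1''(2) = 2c, so c = -13/2.

-6.5000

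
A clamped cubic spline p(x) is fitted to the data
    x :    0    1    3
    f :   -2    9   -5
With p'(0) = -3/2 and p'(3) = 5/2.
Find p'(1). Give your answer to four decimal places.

Put σ_i = p'' at the i-th knot. Here h = (1, 2) and Δ = (11, -7), so the interior equations h_(i-1)·σ_(i-1) + 2(h_(i-1)+h_i)·σ_i + h_i·σ_(i+1) = 6(Δ_i − Δ_(i-1)) read
  1·σ_0 + 6·σ_1 + 2·σ_2 = 6(Δ_1 - Δ_0) = -108
Clamped end conditions give two more equations: 2h_0·σ_0 + h_0·σ_1 = 6(Δ_0 - p'(0)) = 75 and h_1·σ_1 + 2h_1·σ_2 = 6(p'(3) - Δ_1) = 57.
Hence σ_0 = 341/6, σ_1 = -116/3, σ_2 = 403/12.
On [1, 3], p'(x) = b_1 + 2c_1·(x - 1) + 3d_1·(x - 1)² with b_1 = Δ_1 - h_1(2σ_1 + σ_2)/6 = 91/12, c_1 = σ_1/2 = -58/3, d_1 = (σ_2 - σ_1)/(6h_1) = 289/48. So p'(1) = 91/12.

7.5833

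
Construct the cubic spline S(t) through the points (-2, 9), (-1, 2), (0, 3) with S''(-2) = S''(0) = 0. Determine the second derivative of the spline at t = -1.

12

Put m_i = S'' at the i-th knot. Here h = (1, 1) and Δ = (-7, 1), so the interior equations h_(i-1)·m_(i-1) + 2(h_(i-1)+h_i)·m_i + h_i·m_(i+1) = 6(Δ_i − Δ_(i-1)) read
  1·m_0 + 4·m_1 + 1·m_2 = 6(Δ_1 - Δ_0) = 48
Natural end conditions: m_0 = m_2 = 0.
Solving the tridiagonal system: m_0 = 0, m_1 = 12, m_2 = 0.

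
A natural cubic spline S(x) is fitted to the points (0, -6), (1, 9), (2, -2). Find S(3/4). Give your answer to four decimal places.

7.3828

With M_i denoting the second derivative at x_i, h_i = 1, 1, and Δ_i = (y_(i+1) − y_i)/h_i = 15, -11:
  1·M_0 + 4·M_1 + 1·M_2 = 6(Δ_1 - Δ_0) = -156
Natural end conditions: M_0 = M_2 = 0.
Forward elimination and back-substitution give M_0 = 0, M_1 = -39, M_2 = 0.
On [0, 1], S(x) = -6 + 43/2·x + 0·x² - 13/2·x³.
With x = 3/4: S(3/4) = 945/128.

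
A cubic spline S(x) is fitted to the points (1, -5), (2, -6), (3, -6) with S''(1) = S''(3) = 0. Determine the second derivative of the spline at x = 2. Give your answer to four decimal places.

1.5000

With M_i denoting the second derivative at x_i, h_i = 1, 1, and Δ_i = (y_(i+1) − y_i)/h_i = -1, 0:
  1·M_0 + 4·M_1 + 1·M_2 = 6(Δ_1 - Δ_0) = 6
Natural end conditions: M_0 = M_2 = 0.
Solving the tridiagonal system: M_0 = 0, M_1 = 3/2, M_2 = 0.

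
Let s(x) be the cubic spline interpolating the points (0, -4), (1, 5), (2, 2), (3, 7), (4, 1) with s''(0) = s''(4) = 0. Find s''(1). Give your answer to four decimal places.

Write M_i for s''(x_i). With h_i = 1, 1, 1, 1 and divided differences Δ_i = 9, -3, 5, -6, the continuity of s' gives the tridiagonal system
  1·M_0 + 4·M_1 + 1·M_2 = 6(Δ_1 - Δ_0) = -72
  1·M_1 + 4·M_2 + 1·M_3 = 6(Δ_2 - Δ_1) = 48
  1·M_2 + 4·M_3 + 1·M_4 = 6(Δ_3 - Δ_2) = -66
Natural end conditions: M_0 = M_4 = 0.
Solving the tridiagonal system: M_0 = 0, M_1 = -669/28, M_2 = 165/7, M_3 = -627/28, M_4 = 0.

-23.8929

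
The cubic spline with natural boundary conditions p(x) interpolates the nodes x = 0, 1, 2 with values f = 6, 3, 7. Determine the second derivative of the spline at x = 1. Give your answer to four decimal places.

10.5000

Put m_i = p'' at the i-th knot. Here h = (1, 1) and Δ = (-3, 4), so the interior equations h_(i-1)·m_(i-1) + 2(h_(i-1)+h_i)·m_i + h_i·m_(i+1) = 6(Δ_i − Δ_(i-1)) read
  1·m_0 + 4·m_1 + 1·m_2 = 6(Δ_1 - Δ_0) = 42
Natural end conditions: m_0 = m_2 = 0.
Solving the tridiagonal system: m_0 = 0, m_1 = 21/2, m_2 = 0.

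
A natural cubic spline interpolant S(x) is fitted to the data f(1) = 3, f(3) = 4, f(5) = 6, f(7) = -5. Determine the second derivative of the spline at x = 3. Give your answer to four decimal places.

1.7000

With m_i denoting the second derivative at x_i, h_i = 2, 2, 2, and Δ_i = (y_(i+1) − y_i)/h_i = 1/2, 1, -11/2:
  2·m_0 + 8·m_1 + 2·m_2 = 6(Δ_1 - Δ_0) = 3
  2·m_1 + 8·m_2 + 2·m_3 = 6(Δ_2 - Δ_1) = -39
Natural end conditions: m_0 = m_3 = 0.
Hence m_0 = 0, m_1 = 17/10, m_2 = -53/10, m_3 = 0.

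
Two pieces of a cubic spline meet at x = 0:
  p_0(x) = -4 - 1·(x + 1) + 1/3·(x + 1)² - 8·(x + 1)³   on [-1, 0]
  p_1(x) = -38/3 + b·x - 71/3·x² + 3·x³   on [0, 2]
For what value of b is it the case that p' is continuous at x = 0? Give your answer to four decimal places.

-24.3333

p_0'(x) = -1 + 2/3·(x + 1) - 24·(x + 1)², so p_0'(0) = -73/3. On the right, p_1'(0) = b, so b = -73/3.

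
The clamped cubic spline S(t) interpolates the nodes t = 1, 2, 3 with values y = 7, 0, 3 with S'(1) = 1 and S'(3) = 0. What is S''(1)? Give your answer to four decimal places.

-39.5000

Put m_i = S'' at the i-th knot. Here h = (1, 1) and Δ = (-7, 3), so the interior equations h_(i-1)·m_(i-1) + 2(h_(i-1)+h_i)·m_i + h_i·m_(i+1) = 6(Δ_i − Δ_(i-1)) read
  1·m_0 + 4·m_1 + 1·m_2 = 6(Δ_1 - Δ_0) = 60
Clamped end conditions give two more equations: 2h_0·m_0 + h_0·m_1 = 6(Δ_0 - S'(1)) = -48 and h_1·m_1 + 2h_1·m_2 = 6(S'(3) - Δ_1) = -18.
Solving: m_0 = -79/2, m_1 = 31, m_2 = -49/2.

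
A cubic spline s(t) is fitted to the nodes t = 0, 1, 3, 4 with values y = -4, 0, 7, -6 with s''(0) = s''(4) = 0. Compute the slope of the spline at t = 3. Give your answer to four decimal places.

Let m_i = s''(x_i). Step sizes h_i = 1, 2, 1; slopes of the chords Δ_i = (y_(i+1) - y_i)/h_i = 4, 7/2, -13.
  1·m_0 + 6·m_1 + 2·m_2 = 6(Δ_1 - Δ_0) = -3
  2·m_1 + 6·m_2 + 1·m_3 = 6(Δ_2 - Δ_1) = -99
Natural end conditions: m_0 = m_3 = 0.
Solving: m_0 = 0, m_1 = 45/8, m_2 = -147/8, m_3 = 0.
On [3, 4], s'(t) = b_2 + 2c_2·(t - 3) + 3d_2·(t - 3)² with b_2 = Δ_2 - h_2(2m_2 + m_3)/6 = -55/8, c_2 = m_2/2 = -147/16, d_2 = (m_3 - m_2)/(6h_2) = 49/16. So s'(3) = -55/8.

-6.8750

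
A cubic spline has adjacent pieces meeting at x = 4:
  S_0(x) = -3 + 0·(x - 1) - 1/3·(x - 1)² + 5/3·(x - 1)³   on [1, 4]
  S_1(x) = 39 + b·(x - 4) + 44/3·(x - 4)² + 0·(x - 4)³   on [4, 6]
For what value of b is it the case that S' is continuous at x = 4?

S_0'(x) = 0 - 2/3·(x - 1) + 5·(x - 1)², so S_0'(4) = 43. On the right, S_1'(4) = b, so b = 43.

43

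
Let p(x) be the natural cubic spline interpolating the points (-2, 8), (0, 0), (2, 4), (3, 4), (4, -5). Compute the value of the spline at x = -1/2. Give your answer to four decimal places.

0.9375

Let M_i = p''(x_i). Step sizes h_i = 2, 2, 1, 1; slopes of the chords Δ_i = (y_(i+1) - y_i)/h_i = -4, 2, 0, -9.
  2·M_0 + 8·M_1 + 2·M_2 = 6(Δ_1 - Δ_0) = 36
  2·M_1 + 6·M_2 + 1·M_3 = 6(Δ_2 - Δ_1) = -12
  1·M_2 + 4·M_3 + 1·M_4 = 6(Δ_3 - Δ_2) = -54
Natural end conditions: M_0 = M_4 = 0.
Solving: M_0 = 0, M_1 = 34/7, M_2 = -10/7, M_3 = -92/7, M_4 = 0.
On [-2, 0], p(x) = 8 - 118/21·(x + 2) + 0·(x + 2)² + 17/42·(x + 2)³.
With (x + 2) = 3/2: p(-1/2) = 15/16.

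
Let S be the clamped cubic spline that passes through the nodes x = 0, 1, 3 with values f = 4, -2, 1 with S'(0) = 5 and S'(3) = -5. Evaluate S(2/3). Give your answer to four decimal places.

0.8272

Let σ_i = S''(x_i). Step sizes h_i = 1, 2; slopes of the chords Δ_i = (y_(i+1) - y_i)/h_i = -6, 3/2.
  1·σ_0 + 6·σ_1 + 2·σ_2 = 6(Δ_1 - Δ_0) = 45
Clamped end conditions give two more equations: 2h_0·σ_0 + h_0·σ_1 = 6(Δ_0 - S'(0)) = -66 and h_1·σ_1 + 2h_1·σ_2 = 6(S'(3) - Δ_1) = -39.
Solving: σ_0 = -263/6, σ_1 = 65/3, σ_2 = -247/12.
On [0, 1], S(x) = 4 + 5·x - 263/12·x² + 131/12·x³.
With x = 2/3: S(2/3) = 67/81.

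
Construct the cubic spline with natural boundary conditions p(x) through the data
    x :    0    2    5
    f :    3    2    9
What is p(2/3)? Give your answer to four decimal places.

2.3309

Let M_i = p''(x_i). Step sizes h_i = 2, 3; slopes of the chords Δ_i = (y_(i+1) - y_i)/h_i = -1/2, 7/3.
  2·M_0 + 10·M_1 + 3·M_2 = 6(Δ_1 - Δ_0) = 17
Natural end conditions: M_0 = M_2 = 0.
Hence M_0 = 0, M_1 = 17/10, M_2 = 0.
On [0, 2], p(x) = 3 - 16/15·x + 0·x² + 17/120·x³.
With x = 2/3: p(2/3) = 944/405.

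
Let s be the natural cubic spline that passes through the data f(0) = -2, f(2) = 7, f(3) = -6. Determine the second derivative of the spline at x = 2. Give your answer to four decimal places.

With m_i denoting the second derivative at x_i, h_i = 2, 1, and Δ_i = (y_(i+1) − y_i)/h_i = 9/2, -13:
  2·m_0 + 6·m_1 + 1·m_2 = 6(Δ_1 - Δ_0) = -105
Natural end conditions: m_0 = m_2 = 0.
Solving: m_0 = 0, m_1 = -35/2, m_2 = 0.

-17.5000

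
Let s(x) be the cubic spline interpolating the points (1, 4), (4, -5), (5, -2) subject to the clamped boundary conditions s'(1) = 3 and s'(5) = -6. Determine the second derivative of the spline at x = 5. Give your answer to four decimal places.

-33.7500

Put M_i = s'' at the i-th knot. Here h = (3, 1) and Δ = (-3, 3), so the interior equations h_(i-1)·M_(i-1) + 2(h_(i-1)+h_i)·M_i + h_i·M_(i+1) = 6(Δ_i − Δ_(i-1)) read
  3·M_0 + 8·M_1 + 1·M_2 = 6(Δ_1 - Δ_0) = 36
Clamped end conditions give two more equations: 2h_0·M_0 + h_0·M_1 = 6(Δ_0 - s'(1)) = -36 and h_1·M_1 + 2h_1·M_2 = 6(s'(5) - Δ_1) = -54.
Solving: M_0 = -51/4, M_1 = 27/2, M_2 = -135/4.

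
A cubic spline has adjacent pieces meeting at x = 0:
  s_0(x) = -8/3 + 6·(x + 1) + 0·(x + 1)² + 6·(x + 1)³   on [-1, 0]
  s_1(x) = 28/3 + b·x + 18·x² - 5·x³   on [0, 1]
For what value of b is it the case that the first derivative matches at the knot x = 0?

24

s_0'(x) = 6 + 0·(x + 1) + 18·(x + 1)², so s_0'(0) = 24. On the right, s_1'(0) = b, so b = 24.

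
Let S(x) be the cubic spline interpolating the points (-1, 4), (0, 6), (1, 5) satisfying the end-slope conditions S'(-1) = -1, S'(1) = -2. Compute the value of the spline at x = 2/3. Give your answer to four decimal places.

Write σ_i for S''(x_i). With h_i = 1, 1 and divided differences Δ_i = 2, -1, the continuity of S' gives the tridiagonal system
  1·σ_0 + 4·σ_1 + 1·σ_2 = 6(Δ_1 - Δ_0) = -18
Clamped end conditions give two more equations: 2h_0·σ_0 + h_0·σ_1 = 6(Δ_0 - S'(-1)) = 18 and h_1·σ_1 + 2h_1·σ_2 = 6(S'(1) - Δ_1) = -6.
Hence σ_0 = 13, σ_1 = -8, σ_2 = 1.
On [0, 1], S(x) = 6 + 3/2·x - 4·x² + 3/2·x³.
With x = 2/3: S(2/3) = 17/3.

5.6667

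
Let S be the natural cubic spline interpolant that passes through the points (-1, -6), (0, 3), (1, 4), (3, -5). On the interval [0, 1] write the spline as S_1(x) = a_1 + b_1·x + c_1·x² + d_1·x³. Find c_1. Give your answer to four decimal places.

Put M_i = S'' at the i-th knot. Here h = (1, 1, 2) and Δ = (9, 1, -9/2), so the interior equations h_(i-1)·M_(i-1) + 2(h_(i-1)+h_i)·M_i + h_i·M_(i+1) = 6(Δ_i − Δ_(i-1)) read
  1·M_0 + 4·M_1 + 1·M_2 = 6(Δ_1 - Δ_0) = -48
  1·M_1 + 6·M_2 + 2·M_3 = 6(Δ_2 - Δ_1) = -33
Natural end conditions: M_0 = M_3 = 0.
Solving: M_0 = 0, M_1 = -255/23, M_2 = -84/23, M_3 = 0.
On [0, 1], with S_1(x) = a_1 + b_1·x + c_1·x² + d_1·x³: c_1 = M_1/2 = -255/46, d_1 = (M_2 - M_1)/(6h_1) = 57/46, b_1 = Δ_1 - h_1(2M_1 + M_2)/6 = 122/23.

-5.5435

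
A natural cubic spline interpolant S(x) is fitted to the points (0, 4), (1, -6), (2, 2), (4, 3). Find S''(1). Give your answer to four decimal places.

30.1304

Put σ_i = S'' at the i-th knot. Here h = (1, 1, 2) and Δ = (-10, 8, 1/2), so the interior equations h_(i-1)·σ_(i-1) + 2(h_(i-1)+h_i)·σ_i + h_i·σ_(i+1) = 6(Δ_i − Δ_(i-1)) read
  1·σ_0 + 4·σ_1 + 1·σ_2 = 6(Δ_1 - Δ_0) = 108
  1·σ_1 + 6·σ_2 + 2·σ_3 = 6(Δ_2 - Δ_1) = -45
Natural end conditions: σ_0 = σ_3 = 0.
Solving: σ_0 = 0, σ_1 = 693/23, σ_2 = -288/23, σ_3 = 0.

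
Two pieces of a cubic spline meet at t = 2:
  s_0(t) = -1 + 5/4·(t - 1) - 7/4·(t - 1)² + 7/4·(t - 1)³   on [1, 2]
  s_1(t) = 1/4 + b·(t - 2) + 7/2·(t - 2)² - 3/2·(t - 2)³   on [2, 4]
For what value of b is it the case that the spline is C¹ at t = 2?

3

s_0'(t) = 5/4 - 7/2·(t - 1) + 21/4·(t - 1)², so s_0'(2) = 3. On the right, s_1'(2) = b, so b = 3.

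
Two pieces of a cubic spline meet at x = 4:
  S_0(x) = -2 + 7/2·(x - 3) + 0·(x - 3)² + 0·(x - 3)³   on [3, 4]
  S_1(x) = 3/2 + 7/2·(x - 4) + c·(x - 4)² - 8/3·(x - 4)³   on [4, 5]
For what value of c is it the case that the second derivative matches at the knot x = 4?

0

S_0''(x) = 0 + 0·(x - 3), so S_0''(4) = 0. On the right, S_1''(4) = 2c, so c = 0.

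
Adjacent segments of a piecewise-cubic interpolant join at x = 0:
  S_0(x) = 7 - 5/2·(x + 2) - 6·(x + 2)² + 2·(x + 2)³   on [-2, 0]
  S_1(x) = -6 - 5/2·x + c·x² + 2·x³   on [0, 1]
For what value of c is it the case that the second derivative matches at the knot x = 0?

S_0''(x) = -12 + 12·(x + 2), so S_0''(0) = 12. On the right, S_1''(0) = 2c, so c = 6.

6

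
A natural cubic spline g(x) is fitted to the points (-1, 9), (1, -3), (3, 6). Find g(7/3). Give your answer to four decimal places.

1.4444

Put m_i = g'' at the i-th knot. Here h = (2, 2) and Δ = (-6, 9/2), so the interior equations h_(i-1)·m_(i-1) + 2(h_(i-1)+h_i)·m_i + h_i·m_(i+1) = 6(Δ_i − Δ_(i-1)) read
  2·m_0 + 8·m_1 + 2·m_2 = 6(Δ_1 - Δ_0) = 63
Natural end conditions: m_0 = m_2 = 0.
Solving the tridiagonal system: m_0 = 0, m_1 = 63/8, m_2 = 0.
On [1, 3], g(x) = -3 - 3/4·(x - 1) + 63/16·(x - 1)² - 21/32·(x - 1)³.
With (x - 1) = 4/3: g(7/3) = 13/9.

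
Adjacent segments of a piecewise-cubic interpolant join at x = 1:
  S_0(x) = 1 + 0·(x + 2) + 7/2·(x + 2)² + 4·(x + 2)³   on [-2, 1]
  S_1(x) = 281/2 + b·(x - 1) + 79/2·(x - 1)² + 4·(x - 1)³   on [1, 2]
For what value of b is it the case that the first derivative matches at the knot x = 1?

129

S_0'(x) = 0 + 7·(x + 2) + 12·(x + 2)², so S_0'(1) = 129. On the right, S_1'(1) = b, so b = 129.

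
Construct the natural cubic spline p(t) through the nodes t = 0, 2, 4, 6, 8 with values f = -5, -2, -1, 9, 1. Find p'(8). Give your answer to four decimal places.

With M_i denoting the second derivative at x_i, h_i = 2, 2, 2, 2, and Δ_i = (y_(i+1) − y_i)/h_i = 3/2, 1/2, 5, -4:
  2·M_0 + 8·M_1 + 2·M_2 = 6(Δ_1 - Δ_0) = -6
  2·M_1 + 8·M_2 + 2·M_3 = 6(Δ_2 - Δ_1) = 27
  2·M_2 + 8·M_3 + 2·M_4 = 6(Δ_3 - Δ_2) = -54
Natural end conditions: M_0 = M_4 = 0.
Forward elimination and back-substitution give M_0 = 0, M_1 = -9/4, M_2 = 6, M_3 = -33/4, M_4 = 0.
On [6, 8], p'(t) = b_3 + 2c_3·(t - 6) + 3d_3·(t - 6)² with b_3 = Δ_3 - h_3(2M_3 + M_4)/6 = 3/2, c_3 = M_3/2 = -33/8, d_3 = (M_4 - M_3)/(6h_3) = 11/16. So p'(8) = -27/4.

-6.7500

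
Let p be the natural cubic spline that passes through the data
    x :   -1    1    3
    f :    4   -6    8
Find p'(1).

1

Let M_i = p''(x_i). Step sizes h_i = 2, 2; slopes of the chords Δ_i = (y_(i+1) - y_i)/h_i = -5, 7.
  2·M_0 + 8·M_1 + 2·M_2 = 6(Δ_1 - Δ_0) = 72
Natural end conditions: M_0 = M_2 = 0.
Solving the tridiagonal system: M_0 = 0, M_1 = 9, M_2 = 0.
On [1, 3], p'(x) = b_1 + 2c_1·(x - 1) + 3d_1·(x - 1)² with b_1 = Δ_1 - h_1(2M_1 + M_2)/6 = 1, c_1 = M_1/2 = 9/2, d_1 = (M_2 - M_1)/(6h_1) = -3/4. So p'(1) = 1.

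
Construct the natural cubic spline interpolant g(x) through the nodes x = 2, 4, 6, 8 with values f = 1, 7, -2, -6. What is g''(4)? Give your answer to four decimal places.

Put M_i = g'' at the i-th knot. Here h = (2, 2, 2) and Δ = (3, -9/2, -2), so the interior equations h_(i-1)·M_(i-1) + 2(h_(i-1)+h_i)·M_i + h_i·M_(i+1) = 6(Δ_i − Δ_(i-1)) read
  2·M_0 + 8·M_1 + 2·M_2 = 6(Δ_1 - Δ_0) = -45
  2·M_1 + 8·M_2 + 2·M_3 = 6(Δ_2 - Δ_1) = 15
Natural end conditions: M_0 = M_3 = 0.
Hence M_0 = 0, M_1 = -13/2, M_2 = 7/2, M_3 = 0.

-6.5000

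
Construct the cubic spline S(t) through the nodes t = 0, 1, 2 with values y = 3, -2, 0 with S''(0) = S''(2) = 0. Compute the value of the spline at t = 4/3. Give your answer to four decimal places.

Let M_i = S''(x_i). Step sizes h_i = 1, 1; slopes of the chords Δ_i = (y_(i+1) - y_i)/h_i = -5, 2.
  1·M_0 + 4·M_1 + 1·M_2 = 6(Δ_1 - Δ_0) = 42
Natural end conditions: M_0 = M_2 = 0.
Solving the tridiagonal system: M_0 = 0, M_1 = 21/2, M_2 = 0.
On [1, 2], S(t) = -2 - 3/2·(t - 1) + 21/4·(t - 1)² - 7/4·(t - 1)³.
With (t - 1) = 1/3: S(4/3) = -107/54.

-1.9815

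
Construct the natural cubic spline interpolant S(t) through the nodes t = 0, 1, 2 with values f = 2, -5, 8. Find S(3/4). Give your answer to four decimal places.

With m_i denoting the second derivative at x_i, h_i = 1, 1, and Δ_i = (y_(i+1) − y_i)/h_i = -7, 13:
  1·m_0 + 4·m_1 + 1·m_2 = 6(Δ_1 - Δ_0) = 120
Natural end conditions: m_0 = m_2 = 0.
Solving the tridiagonal system: m_0 = 0, m_1 = 30, m_2 = 0.
On [0, 1], S(t) = 2 - 12·t + 0·t² + 5·t³.
With t = 3/4: S(3/4) = -313/64.

-4.8906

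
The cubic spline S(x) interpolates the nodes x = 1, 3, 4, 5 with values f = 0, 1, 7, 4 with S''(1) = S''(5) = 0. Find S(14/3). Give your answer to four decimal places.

5.7665

Put M_i = S'' at the i-th knot. Here h = (2, 1, 1) and Δ = (1/2, 6, -3), so the interior equations h_(i-1)·M_(i-1) + 2(h_(i-1)+h_i)·M_i + h_i·M_(i+1) = 6(Δ_i − Δ_(i-1)) read
  2·M_0 + 6·M_1 + 1·M_2 = 6(Δ_1 - Δ_0) = 33
  1·M_1 + 4·M_2 + 1·M_3 = 6(Δ_2 - Δ_1) = -54
Natural end conditions: M_0 = M_3 = 0.
Solving: M_0 = 0, M_1 = 186/23, M_2 = -357/23, M_3 = 0.
On [4, 5], S(x) = 7 + 50/23·(x - 4) - 357/46·(x - 4)² + 119/46·(x - 4)³.
With (x - 4) = 2/3: S(14/3) = 3581/621.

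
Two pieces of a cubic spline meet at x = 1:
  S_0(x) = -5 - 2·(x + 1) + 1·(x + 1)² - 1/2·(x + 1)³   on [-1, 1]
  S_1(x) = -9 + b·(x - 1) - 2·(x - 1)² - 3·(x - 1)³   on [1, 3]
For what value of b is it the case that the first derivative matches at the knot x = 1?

-4

S_0'(x) = -2 + 2·(x + 1) - 3/2·(x + 1)², so S_0'(1) = -4. On the right, S_1'(1) = b, so b = -4.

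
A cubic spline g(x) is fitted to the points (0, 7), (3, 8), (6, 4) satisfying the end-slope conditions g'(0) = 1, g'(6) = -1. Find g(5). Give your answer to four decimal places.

Write σ_i for g''(x_i). With h_i = 3, 3 and divided differences Δ_i = 1/3, -4/3, the continuity of g' gives the tridiagonal system
  3·σ_0 + 12·σ_1 + 3·σ_2 = 6(Δ_1 - Δ_0) = -10
Clamped end conditions give two more equations: 2h_0·σ_0 + h_0·σ_1 = 6(Δ_0 - g'(0)) = -4 and h_1·σ_1 + 2h_1·σ_2 = 6(g'(6) - Δ_1) = 2.
Solving the tridiagonal system: σ_0 = -1/6, σ_1 = -1, σ_2 = 5/6.
On [3, 6], g(x) = 8 - 3/4·(x - 3) - 1/2·(x - 3)² + 11/108·(x - 3)³.
With (x - 3) = 2: g(5) = 287/54.

5.3148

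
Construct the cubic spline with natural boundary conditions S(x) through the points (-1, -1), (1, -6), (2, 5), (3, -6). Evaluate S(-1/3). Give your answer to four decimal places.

Let M_i = S''(x_i). Step sizes h_i = 2, 1, 1; slopes of the chords Δ_i = (y_(i+1) - y_i)/h_i = -5/2, 11, -11.
  2·M_0 + 6·M_1 + 1·M_2 = 6(Δ_1 - Δ_0) = 81
  1·M_1 + 4·M_2 + 1·M_3 = 6(Δ_2 - Δ_1) = -132
Natural end conditions: M_0 = M_3 = 0.
Hence M_0 = 0, M_1 = 456/23, M_2 = -873/23, M_3 = 0.
On [-1, 1], S(x) = -1 - 419/46·(x + 1) + 0·(x + 1)² + 38/23·(x + 1)³.
With (x + 1) = 2/3: S(-1/3) = -4088/621.

-6.5829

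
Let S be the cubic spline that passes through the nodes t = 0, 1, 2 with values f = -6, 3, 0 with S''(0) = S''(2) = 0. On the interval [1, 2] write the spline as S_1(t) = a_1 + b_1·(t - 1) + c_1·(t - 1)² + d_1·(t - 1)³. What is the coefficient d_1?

3

With m_i denoting the second derivative at x_i, h_i = 1, 1, and Δ_i = (y_(i+1) − y_i)/h_i = 9, -3:
  1·m_0 + 4·m_1 + 1·m_2 = 6(Δ_1 - Δ_0) = -72
Natural end conditions: m_0 = m_2 = 0.
Forward elimination and back-substitution give m_0 = 0, m_1 = -18, m_2 = 0.
On [1, 2], with S_1(t) = a_1 + b_1·(t - 1) + c_1·(t - 1)² + d_1·(t - 1)³: c_1 = m_1/2 = -9, d_1 = (m_2 - m_1)/(6h_1) = 3, b_1 = Δ_1 - h_1(2m_1 + m_2)/6 = 3.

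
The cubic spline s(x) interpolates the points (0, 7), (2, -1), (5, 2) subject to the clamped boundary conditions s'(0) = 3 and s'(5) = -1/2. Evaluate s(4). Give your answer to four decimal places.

Put M_i = s'' at the i-th knot. Here h = (2, 3) and Δ = (-4, 1), so the interior equations h_(i-1)·M_(i-1) + 2(h_(i-1)+h_i)·M_i + h_i·M_(i+1) = 6(Δ_i − Δ_(i-1)) read
  2·M_0 + 10·M_1 + 3·M_2 = 6(Δ_1 - Δ_0) = 30
Clamped end conditions give two more equations: 2h_0·M_0 + h_0·M_1 = 6(Δ_0 - s'(0)) = -42 and h_1·M_1 + 2h_1·M_2 = 6(s'(5) - Δ_1) = -9.
Solving the tridiagonal system: M_0 = -71/5, M_1 = 37/5, M_2 = -26/5.
On [2, 5], s(x) = -1 - 19/5·(x - 2) + 37/10·(x - 2)² - 7/10·(x - 2)³.
With (x - 2) = 2: s(4) = 3/5.

0.6000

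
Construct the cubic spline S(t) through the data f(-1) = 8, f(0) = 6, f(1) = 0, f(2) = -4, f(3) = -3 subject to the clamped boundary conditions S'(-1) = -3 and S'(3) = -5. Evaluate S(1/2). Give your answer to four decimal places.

Let M_i = S''(x_i). Step sizes h_i = 1, 1, 1, 1; slopes of the chords Δ_i = (y_(i+1) - y_i)/h_i = -2, -6, -4, 1.
  1·M_0 + 4·M_1 + 1·M_2 = 6(Δ_1 - Δ_0) = -24
  1·M_1 + 4·M_2 + 1·M_3 = 6(Δ_2 - Δ_1) = 12
  1·M_2 + 4·M_3 + 1·M_4 = 6(Δ_3 - Δ_2) = 30
Clamped end conditions give two more equations: 2h_0·M_0 + h_0·M_1 = 6(Δ_0 - S'(-1)) = 6 and h_3·M_3 + 2h_3·M_4 = 6(S'(3) - Δ_3) = -36.
Solving the tridiagonal system: M_0 = 199/28, M_1 = -115/14, M_2 = 7/4, M_3 = 185/14, M_4 = -689/28.
On [0, 1], S(t) = 6 - 199/56·t - 115/28·t² + 93/56·t³.
With t = 1/2: S(1/2) = 1525/448.

3.4040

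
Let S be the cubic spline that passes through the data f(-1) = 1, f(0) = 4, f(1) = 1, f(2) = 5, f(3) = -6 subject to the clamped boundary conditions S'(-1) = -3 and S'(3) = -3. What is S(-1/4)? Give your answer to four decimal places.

3.3530

With σ_i denoting the second derivative at x_i, h_i = 1, 1, 1, 1, and Δ_i = (y_(i+1) − y_i)/h_i = 3, -3, 4, -11:
  1·σ_0 + 4·σ_1 + 1·σ_2 = 6(Δ_1 - Δ_0) = -36
  1·σ_1 + 4·σ_2 + 1·σ_3 = 6(Δ_2 - Δ_1) = 42
  1·σ_2 + 4·σ_3 + 1·σ_4 = 6(Δ_3 - Δ_2) = -90
Clamped end conditions give two more equations: 2h_0·σ_0 + h_0·σ_1 = 6(Δ_0 - S'(-1)) = 36 and h_3·σ_3 + 2h_3·σ_4 = 6(S'(3) - Δ_3) = 48.
Solving: σ_0 = 825/28, σ_1 = -321/14, σ_2 = 105/4, σ_3 = -561/14, σ_4 = 1233/28.
On [-1, 0], S(x) = 1 - 3·(x + 1) + 825/56·(x + 1)² - 489/56·(x + 1)³.
With (x + 1) = 3/4: S(-1/4) = 12017/3584.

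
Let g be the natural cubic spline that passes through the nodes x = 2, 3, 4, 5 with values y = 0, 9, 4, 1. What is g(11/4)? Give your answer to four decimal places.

8.0188

Let m_i = g''(x_i). Step sizes h_i = 1, 1, 1; slopes of the chords Δ_i = (y_(i+1) - y_i)/h_i = 9, -5, -3.
  1·m_0 + 4·m_1 + 1·m_2 = 6(Δ_1 - Δ_0) = -84
  1·m_1 + 4·m_2 + 1·m_3 = 6(Δ_2 - Δ_1) = 12
Natural end conditions: m_0 = m_3 = 0.
Forward elimination and back-substitution give m_0 = 0, m_1 = -116/5, m_2 = 44/5, m_3 = 0.
On [2, 3], g(x) = 0 + 193/15·(x - 2) + 0·(x - 2)² - 58/15·(x - 2)³.
With (x - 2) = 3/4: g(11/4) = 1283/160.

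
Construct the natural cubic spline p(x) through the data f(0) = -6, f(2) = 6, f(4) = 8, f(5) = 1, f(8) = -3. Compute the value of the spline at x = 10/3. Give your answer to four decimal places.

9.7186

With M_i denoting the second derivative at x_i, h_i = 2, 2, 1, 3, and Δ_i = (y_(i+1) − y_i)/h_i = 6, 1, -7, -4/3:
  2·M_0 + 8·M_1 + 2·M_2 = 6(Δ_1 - Δ_0) = -30
  2·M_1 + 6·M_2 + 1·M_3 = 6(Δ_2 - Δ_1) = -48
  1·M_2 + 8·M_3 + 3·M_4 = 6(Δ_3 - Δ_2) = 34
Natural end conditions: M_0 = M_4 = 0.
Forward elimination and back-substitution give M_0 = 0, M_1 = -287/172, M_2 = -358/43, M_3 = 455/86, M_4 = 0.
On [2, 4], p(x) = 6 + 1261/258·(x - 2) - 287/344·(x - 2)² - 1145/2064·(x - 2)³.
With (x - 2) = 4/3: p(10/3) = 33850/3483.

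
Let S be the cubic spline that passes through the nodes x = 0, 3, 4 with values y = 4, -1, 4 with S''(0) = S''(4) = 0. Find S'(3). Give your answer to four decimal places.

3.3333

Let M_i = S''(x_i). Step sizes h_i = 3, 1; slopes of the chords Δ_i = (y_(i+1) - y_i)/h_i = -5/3, 5.
  3·M_0 + 8·M_1 + 1·M_2 = 6(Δ_1 - Δ_0) = 40
Natural end conditions: M_0 = M_2 = 0.
Hence M_0 = 0, M_1 = 5, M_2 = 0.
On [3, 4], S'(x) = b_1 + 2c_1·(x - 3) + 3d_1·(x - 3)² with b_1 = Δ_1 - h_1(2M_1 + M_2)/6 = 10/3, c_1 = M_1/2 = 5/2, d_1 = (M_2 - M_1)/(6h_1) = -5/6. So S'(3) = 10/3.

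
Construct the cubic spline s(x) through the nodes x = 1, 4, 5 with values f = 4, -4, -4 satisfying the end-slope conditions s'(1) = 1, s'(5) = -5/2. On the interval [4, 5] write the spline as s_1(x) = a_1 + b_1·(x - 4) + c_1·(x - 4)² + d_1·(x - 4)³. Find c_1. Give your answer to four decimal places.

Put M_i = s'' at the i-th knot. Here h = (3, 1) and Δ = (-8/3, 0), so the interior equations h_(i-1)·M_(i-1) + 2(h_(i-1)+h_i)·M_i + h_i·M_(i+1) = 6(Δ_i − Δ_(i-1)) read
  3·M_0 + 8·M_1 + 1·M_2 = 6(Δ_1 - Δ_0) = 16
Clamped end conditions give two more equations: 2h_0·M_0 + h_0·M_1 = 6(Δ_0 - s'(1)) = -22 and h_1·M_1 + 2h_1·M_2 = 6(s'(5) - Δ_1) = -15.
Forward elimination and back-substitution give M_0 = -157/24, M_1 = 23/4, M_2 = -83/8.
On [4, 5], with s_1(x) = a_1 + b_1·(x - 4) + c_1·(x - 4)² + d_1·(x - 4)³: c_1 = M_1/2 = 23/8, d_1 = (M_2 - M_1)/(6h_1) = -43/16, b_1 = Δ_1 - h_1(2M_1 + M_2)/6 = -3/16.

2.8750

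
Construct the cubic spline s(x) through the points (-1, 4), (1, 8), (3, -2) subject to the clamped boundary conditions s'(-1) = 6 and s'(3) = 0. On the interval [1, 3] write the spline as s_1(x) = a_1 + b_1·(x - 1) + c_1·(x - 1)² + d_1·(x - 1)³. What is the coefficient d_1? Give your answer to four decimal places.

With m_i denoting the second derivative at x_i, h_i = 2, 2, and Δ_i = (y_(i+1) − y_i)/h_i = 2, -5:
  2·m_0 + 8·m_1 + 2·m_2 = 6(Δ_1 - Δ_0) = -42
Clamped end conditions give two more equations: 2h_0·m_0 + h_0·m_1 = 6(Δ_0 - s'(-1)) = -24 and h_1·m_1 + 2h_1·m_2 = 6(s'(3) - Δ_1) = 30.
Solving: m_0 = -9/4, m_1 = -15/2, m_2 = 45/4.
On [1, 3], with s_1(x) = a_1 + b_1·(x - 1) + c_1·(x - 1)² + d_1·(x - 1)³: c_1 = m_1/2 = -15/4, d_1 = (m_2 - m_1)/(6h_1) = 25/16, b_1 = Δ_1 - h_1(2m_1 + m_2)/6 = -15/4.

1.5625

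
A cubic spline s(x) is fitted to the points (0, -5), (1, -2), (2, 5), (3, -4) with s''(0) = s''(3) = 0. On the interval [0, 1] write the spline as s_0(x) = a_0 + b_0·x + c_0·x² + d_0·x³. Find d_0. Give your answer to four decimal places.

2.1333

Write M_i for s''(x_i). With h_i = 1, 1, 1 and divided differences Δ_i = 3, 7, -9, the continuity of s' gives the tridiagonal system
  1·M_0 + 4·M_1 + 1·M_2 = 6(Δ_1 - Δ_0) = 24
  1·M_1 + 4·M_2 + 1·M_3 = 6(Δ_2 - Δ_1) = -96
Natural end conditions: M_0 = M_3 = 0.
Forward elimination and back-substitution give M_0 = 0, M_1 = 64/5, M_2 = -136/5, M_3 = 0.
On [0, 1], with s_0(x) = a_0 + b_0·x + c_0·x² + d_0·x³: c_0 = M_0/2 = 0, d_0 = (M_1 - M_0)/(6h_0) = 32/15, b_0 = Δ_0 - h_0(2M_0 + M_1)/6 = 13/15.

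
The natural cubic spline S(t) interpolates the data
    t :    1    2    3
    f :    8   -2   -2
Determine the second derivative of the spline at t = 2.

Put σ_i = S'' at the i-th knot. Here h = (1, 1) and Δ = (-10, 0), so the interior equations h_(i-1)·σ_(i-1) + 2(h_(i-1)+h_i)·σ_i + h_i·σ_(i+1) = 6(Δ_i − Δ_(i-1)) read
  1·σ_0 + 4·σ_1 + 1·σ_2 = 6(Δ_1 - Δ_0) = 60
Natural end conditions: σ_0 = σ_2 = 0.
Forward elimination and back-substitution give σ_0 = 0, σ_1 = 15, σ_2 = 0.

15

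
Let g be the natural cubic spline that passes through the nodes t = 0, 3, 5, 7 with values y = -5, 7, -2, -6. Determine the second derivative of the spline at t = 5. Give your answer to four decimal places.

3.3158

With M_i denoting the second derivative at x_i, h_i = 3, 2, 2, and Δ_i = (y_(i+1) − y_i)/h_i = 4, -9/2, -2:
  3·M_0 + 10·M_1 + 2·M_2 = 6(Δ_1 - Δ_0) = -51
  2·M_1 + 8·M_2 + 2·M_3 = 6(Δ_2 - Δ_1) = 15
Natural end conditions: M_0 = M_3 = 0.
Hence M_0 = 0, M_1 = -219/38, M_2 = 63/19, M_3 = 0.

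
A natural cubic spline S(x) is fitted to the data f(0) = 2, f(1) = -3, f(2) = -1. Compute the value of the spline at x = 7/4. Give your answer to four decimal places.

With M_i denoting the second derivative at x_i, h_i = 1, 1, and Δ_i = (y_(i+1) − y_i)/h_i = -5, 2:
  1·M_0 + 4·M_1 + 1·M_2 = 6(Δ_1 - Δ_0) = 42
Natural end conditions: M_0 = M_2 = 0.
Solving: M_0 = 0, M_1 = 21/2, M_2 = 0.
On [1, 2], S(x) = -3 - 3/2·(x - 1) + 21/4·(x - 1)² - 7/4·(x - 1)³.
With (x - 1) = 3/4: S(7/4) = -489/256.

-1.9102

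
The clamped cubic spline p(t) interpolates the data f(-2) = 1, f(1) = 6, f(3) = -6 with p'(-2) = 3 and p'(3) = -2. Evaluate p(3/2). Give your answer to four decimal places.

Put σ_i = p'' at the i-th knot. Here h = (3, 2) and Δ = (5/3, -6), so the interior equations h_(i-1)·σ_(i-1) + 2(h_(i-1)+h_i)·σ_i + h_i·σ_(i+1) = 6(Δ_i − Δ_(i-1)) read
  3·σ_0 + 10·σ_1 + 2·σ_2 = 6(Δ_1 - Δ_0) = -46
Clamped end conditions give two more equations: 2h_0·σ_0 + h_0·σ_1 = 6(Δ_0 - p'(-2)) = -8 and h_1·σ_1 + 2h_1·σ_2 = 6(p'(3) - Δ_1) = 24.
Solving: σ_0 = 34/15, σ_1 = -36/5, σ_2 = 48/5.
On [1, 3], p(t) = 6 - 22/5·(t - 1) - 18/5·(t - 1)² + 7/5·(t - 1)³.
With (t - 1) = 1/2: p(3/2) = 123/40.

3.0750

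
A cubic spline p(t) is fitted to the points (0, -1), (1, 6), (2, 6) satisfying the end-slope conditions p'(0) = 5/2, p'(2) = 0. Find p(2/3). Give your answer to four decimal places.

3.6852

Put σ_i = p'' at the i-th knot. Here h = (1, 1) and Δ = (7, 0), so the interior equations h_(i-1)·σ_(i-1) + 2(h_(i-1)+h_i)·σ_i + h_i·σ_(i+1) = 6(Δ_i − Δ_(i-1)) read
  1·σ_0 + 4·σ_1 + 1·σ_2 = 6(Δ_1 - Δ_0) = -42
Clamped end conditions give two more equations: 2h_0·σ_0 + h_0·σ_1 = 6(Δ_0 - p'(0)) = 27 and h_1·σ_1 + 2h_1·σ_2 = 6(p'(2) - Δ_1) = 0.
Solving the tridiagonal system: σ_0 = 91/4, σ_1 = -37/2, σ_2 = 37/4.
On [0, 1], p(t) = -1 + 5/2·t + 91/8·t² - 55/8·t³.
With t = 2/3: p(2/3) = 199/54.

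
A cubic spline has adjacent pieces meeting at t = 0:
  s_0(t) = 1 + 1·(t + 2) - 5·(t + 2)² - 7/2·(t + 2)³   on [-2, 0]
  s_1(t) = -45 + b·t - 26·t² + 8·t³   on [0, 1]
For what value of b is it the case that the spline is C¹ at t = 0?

-61

s_0'(t) = 1 - 10·(t + 2) - 21/2·(t + 2)², so s_0'(0) = -61. On the right, s_1'(0) = b, so b = -61.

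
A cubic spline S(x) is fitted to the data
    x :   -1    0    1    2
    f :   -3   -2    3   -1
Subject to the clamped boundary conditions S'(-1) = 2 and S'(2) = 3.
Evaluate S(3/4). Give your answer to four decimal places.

With M_i denoting the second derivative at x_i, h_i = 1, 1, 1, and Δ_i = (y_(i+1) − y_i)/h_i = 1, 5, -4:
  1·M_0 + 4·M_1 + 1·M_2 = 6(Δ_1 - Δ_0) = 24
  1·M_1 + 4·M_2 + 1·M_3 = 6(Δ_2 - Δ_1) = -54
Clamped end conditions give two more equations: 2h_0·M_0 + h_0·M_1 = 6(Δ_0 - S'(-1)) = -6 and h_2·M_2 + 2h_2·M_3 = 6(S'(2) - Δ_2) = 42.
Forward elimination and back-substitution give M_0 = -158/15, M_1 = 226/15, M_2 = -386/15, M_3 = 508/15.
On [0, 1], S(x) = -2 + 64/15·x + 113/15·x² - 34/5·x³.
With x = 3/4: S(3/4) = 411/160.

2.5688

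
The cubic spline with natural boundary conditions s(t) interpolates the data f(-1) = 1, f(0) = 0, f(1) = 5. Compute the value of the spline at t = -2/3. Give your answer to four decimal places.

With M_i denoting the second derivative at x_i, h_i = 1, 1, and Δ_i = (y_(i+1) − y_i)/h_i = -1, 5:
  1·M_0 + 4·M_1 + 1·M_2 = 6(Δ_1 - Δ_0) = 36
Natural end conditions: M_0 = M_2 = 0.
Solving the tridiagonal system: M_0 = 0, M_1 = 9, M_2 = 0.
On [-1, 0], s(t) = 1 - 5/2·(t + 1) + 0·(t + 1)² + 3/2·(t + 1)³.
With (t + 1) = 1/3: s(-2/3) = 2/9.

0.2222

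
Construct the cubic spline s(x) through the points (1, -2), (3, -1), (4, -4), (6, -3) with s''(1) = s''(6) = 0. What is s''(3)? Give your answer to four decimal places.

Write m_i for s''(x_i). With h_i = 2, 1, 2 and divided differences Δ_i = 1/2, -3, 1/2, the continuity of s' gives the tridiagonal system
  2·m_0 + 6·m_1 + 1·m_2 = 6(Δ_1 - Δ_0) = -21
  1·m_1 + 6·m_2 + 2·m_3 = 6(Δ_2 - Δ_1) = 21
Natural end conditions: m_0 = m_3 = 0.
Solving: m_0 = 0, m_1 = -21/5, m_2 = 21/5, m_3 = 0.

-4.2000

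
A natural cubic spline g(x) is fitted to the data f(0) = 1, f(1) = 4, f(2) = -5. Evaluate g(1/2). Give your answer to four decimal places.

With M_i denoting the second derivative at x_i, h_i = 1, 1, and Δ_i = (y_(i+1) − y_i)/h_i = 3, -9:
  1·M_0 + 4·M_1 + 1·M_2 = 6(Δ_1 - Δ_0) = -72
Natural end conditions: M_0 = M_2 = 0.
Forward elimination and back-substitution give M_0 = 0, M_1 = -18, M_2 = 0.
On [0, 1], g(x) = 1 + 6·x + 0·x² - 3·x³.
With x = 1/2: g(1/2) = 29/8.

3.6250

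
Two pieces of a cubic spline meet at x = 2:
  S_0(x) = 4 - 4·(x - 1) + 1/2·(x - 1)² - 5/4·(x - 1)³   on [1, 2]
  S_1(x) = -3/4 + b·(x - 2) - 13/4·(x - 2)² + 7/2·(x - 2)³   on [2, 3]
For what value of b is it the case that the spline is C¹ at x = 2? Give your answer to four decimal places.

S_0'(x) = -4 + 1·(x - 1) - 15/4·(x - 1)², so S_0'(2) = -27/4. On the right, S_1'(2) = b, so b = -27/4.

-6.7500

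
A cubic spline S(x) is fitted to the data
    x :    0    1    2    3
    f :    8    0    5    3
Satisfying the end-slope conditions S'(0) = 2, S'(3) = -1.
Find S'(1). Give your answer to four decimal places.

-3.6000

With M_i denoting the second derivative at x_i, h_i = 1, 1, 1, and Δ_i = (y_(i+1) − y_i)/h_i = -8, 5, -2:
  1·M_0 + 4·M_1 + 1·M_2 = 6(Δ_1 - Δ_0) = 78
  1·M_1 + 4·M_2 + 1·M_3 = 6(Δ_2 - Δ_1) = -42
Clamped end conditions give two more equations: 2h_0·M_0 + h_0·M_1 = 6(Δ_0 - S'(0)) = -60 and h_2·M_2 + 2h_2·M_3 = 6(S'(3) - Δ_2) = 6.
Hence M_0 = -244/5, M_1 = 188/5, M_2 = -118/5, M_3 = 74/5.
On [1, 2], S'(x) = b_1 + 2c_1·(x - 1) + 3d_1·(x - 1)² with b_1 = Δ_1 - h_1(2M_1 + M_2)/6 = -18/5, c_1 = M_1/2 = 94/5, d_1 = (M_2 - M_1)/(6h_1) = -51/5. So S'(1) = -18/5.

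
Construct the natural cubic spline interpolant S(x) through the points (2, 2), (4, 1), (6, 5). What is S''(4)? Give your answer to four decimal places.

1.8750

Put M_i = S'' at the i-th knot. Here h = (2, 2) and Δ = (-1/2, 2), so the interior equations h_(i-1)·M_(i-1) + 2(h_(i-1)+h_i)·M_i + h_i·M_(i+1) = 6(Δ_i − Δ_(i-1)) read
  2·M_0 + 8·M_1 + 2·M_2 = 6(Δ_1 - Δ_0) = 15
Natural end conditions: M_0 = M_2 = 0.
Hence M_0 = 0, M_1 = 15/8, M_2 = 0.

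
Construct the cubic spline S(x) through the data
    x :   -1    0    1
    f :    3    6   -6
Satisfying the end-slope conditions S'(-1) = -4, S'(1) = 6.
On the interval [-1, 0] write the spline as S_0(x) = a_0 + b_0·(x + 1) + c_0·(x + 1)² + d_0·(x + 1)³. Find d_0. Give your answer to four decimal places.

-17.2500

Put m_i = S'' at the i-th knot. Here h = (1, 1) and Δ = (3, -12), so the interior equations h_(i-1)·m_(i-1) + 2(h_(i-1)+h_i)·m_i + h_i·m_(i+1) = 6(Δ_i − Δ_(i-1)) read
  1·m_0 + 4·m_1 + 1·m_2 = 6(Δ_1 - Δ_0) = -90
Clamped end conditions give two more equations: 2h_0·m_0 + h_0·m_1 = 6(Δ_0 - S'(-1)) = 42 and h_1·m_1 + 2h_1·m_2 = 6(S'(1) - Δ_1) = 108.
Solving the tridiagonal system: m_0 = 97/2, m_1 = -55, m_2 = 163/2.
On [-1, 0], with S_0(x) = a_0 + b_0·(x + 1) + c_0·(x + 1)² + d_0·(x + 1)³: c_0 = m_0/2 = 97/4, d_0 = (m_1 - m_0)/(6h_0) = -69/4, b_0 = Δ_0 - h_0(2m_0 + m_1)/6 = -4.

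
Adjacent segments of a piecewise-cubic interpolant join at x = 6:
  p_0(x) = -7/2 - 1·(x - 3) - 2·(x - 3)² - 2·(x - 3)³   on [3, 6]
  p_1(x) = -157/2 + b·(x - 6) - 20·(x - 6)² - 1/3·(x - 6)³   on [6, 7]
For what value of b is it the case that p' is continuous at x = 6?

-67

p_0'(x) = -1 - 4·(x - 3) - 6·(x - 3)², so p_0'(6) = -67. On the right, p_1'(6) = b, so b = -67.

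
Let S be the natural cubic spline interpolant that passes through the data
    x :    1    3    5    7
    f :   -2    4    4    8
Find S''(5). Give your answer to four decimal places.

2.2000

Put M_i = S'' at the i-th knot. Here h = (2, 2, 2) and Δ = (3, 0, 2), so the interior equations h_(i-1)·M_(i-1) + 2(h_(i-1)+h_i)·M_i + h_i·M_(i+1) = 6(Δ_i − Δ_(i-1)) read
  2·M_0 + 8·M_1 + 2·M_2 = 6(Δ_1 - Δ_0) = -18
  2·M_1 + 8·M_2 + 2·M_3 = 6(Δ_2 - Δ_1) = 12
Natural end conditions: M_0 = M_3 = 0.
Hence M_0 = 0, M_1 = -14/5, M_2 = 11/5, M_3 = 0.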